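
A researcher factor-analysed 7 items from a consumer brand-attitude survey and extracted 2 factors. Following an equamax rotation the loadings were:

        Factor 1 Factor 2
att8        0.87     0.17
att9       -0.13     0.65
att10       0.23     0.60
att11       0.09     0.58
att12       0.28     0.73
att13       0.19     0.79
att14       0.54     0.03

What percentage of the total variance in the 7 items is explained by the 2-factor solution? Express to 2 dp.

SS loadings by factor: 1.2409, 2.3057; total = 3.5466.
Total variance with 7 standardized items is 7, so the solution explains 3.5466/7 = 0.5067 = 50.67%.

50.67%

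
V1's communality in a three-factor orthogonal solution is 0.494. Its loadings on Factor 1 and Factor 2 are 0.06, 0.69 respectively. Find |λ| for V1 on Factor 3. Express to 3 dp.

Under orthogonal rotation h² = Σλ², so λ_Factor 3² = h² − (0.4797) = 0.494 − 0.4797 = 0.0143.
|λ| = √0.0143 = 0.1196.

0.120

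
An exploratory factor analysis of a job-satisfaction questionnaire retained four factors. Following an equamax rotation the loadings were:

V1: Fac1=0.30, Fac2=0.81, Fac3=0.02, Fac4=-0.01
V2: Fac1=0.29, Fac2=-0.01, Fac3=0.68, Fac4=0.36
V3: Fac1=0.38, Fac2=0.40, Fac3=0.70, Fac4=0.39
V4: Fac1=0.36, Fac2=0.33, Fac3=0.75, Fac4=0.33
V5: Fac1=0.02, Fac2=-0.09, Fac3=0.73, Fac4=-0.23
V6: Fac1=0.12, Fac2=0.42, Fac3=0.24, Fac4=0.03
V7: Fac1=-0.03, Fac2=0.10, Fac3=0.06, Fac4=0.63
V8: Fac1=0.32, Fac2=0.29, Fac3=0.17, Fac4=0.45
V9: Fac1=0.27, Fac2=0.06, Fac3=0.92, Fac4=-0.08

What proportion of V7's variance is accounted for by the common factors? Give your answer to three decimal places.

h² = (-0.03)² + 0.10² + 0.06² + 0.63² = 0.0009 + 0.0100 + 0.0036 + 0.3969 = 0.4114

0.411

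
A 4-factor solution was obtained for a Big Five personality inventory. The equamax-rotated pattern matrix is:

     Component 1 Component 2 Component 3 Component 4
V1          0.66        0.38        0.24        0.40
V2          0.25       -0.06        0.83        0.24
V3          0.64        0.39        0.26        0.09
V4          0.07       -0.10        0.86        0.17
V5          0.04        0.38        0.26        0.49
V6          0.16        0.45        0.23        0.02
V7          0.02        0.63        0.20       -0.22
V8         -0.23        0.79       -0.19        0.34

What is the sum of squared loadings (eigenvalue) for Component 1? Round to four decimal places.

0.9931

SS loadings for Component 1 = 0.66² + 0.25² + 0.64² + 0.07² + 0.04² + 0.16² + 0.02² + (-0.23)² = 0.4356 + 0.0625 + 0.4096 + 0.0049 + 0.0016 + 0.0256 + 0.0004 + 0.0529 = 0.9931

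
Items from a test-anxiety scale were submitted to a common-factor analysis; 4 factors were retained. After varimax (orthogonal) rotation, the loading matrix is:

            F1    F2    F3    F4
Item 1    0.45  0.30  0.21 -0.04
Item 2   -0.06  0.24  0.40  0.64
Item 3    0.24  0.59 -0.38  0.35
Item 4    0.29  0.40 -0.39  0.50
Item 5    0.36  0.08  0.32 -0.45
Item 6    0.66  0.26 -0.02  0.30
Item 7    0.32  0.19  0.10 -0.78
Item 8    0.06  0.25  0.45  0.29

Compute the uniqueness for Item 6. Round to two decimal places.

0.41

h² = 0.66² + 0.26² + (-0.02)² + 0.30² = 0.4356 + 0.0676 + 0.0004 + 0.0900 = 0.5936
Uniqueness u² = 1 − h² = 1 − 0.5936 = 0.4064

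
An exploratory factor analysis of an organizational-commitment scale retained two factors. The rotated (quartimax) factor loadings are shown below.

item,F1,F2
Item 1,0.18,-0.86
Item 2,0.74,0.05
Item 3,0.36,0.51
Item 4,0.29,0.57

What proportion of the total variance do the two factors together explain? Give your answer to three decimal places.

Communalities: 0.7720, 0.5501, 0.3897, 0.4090; Σh² = 2.1208.
Total variance with 4 standardized items is 4, so the solution explains 2.1208/4 = 0.5302.

0.530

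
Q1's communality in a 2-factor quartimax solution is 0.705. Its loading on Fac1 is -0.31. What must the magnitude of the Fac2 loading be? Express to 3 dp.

Under orthogonal rotation h² = Σλ², so λ_Fac2² = h² − (0.0961) = 0.705 − 0.0961 = 0.6089.
|λ| = √0.6089 = 0.7803.

0.780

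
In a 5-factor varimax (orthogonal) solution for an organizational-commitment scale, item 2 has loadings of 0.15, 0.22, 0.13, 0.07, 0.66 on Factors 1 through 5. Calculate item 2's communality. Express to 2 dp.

0.53

h² = 0.15² + 0.22² + 0.13² + 0.07² + 0.66² = 0.0225 + 0.0484 + 0.0169 + 0.0049 + 0.4356 = 0.5283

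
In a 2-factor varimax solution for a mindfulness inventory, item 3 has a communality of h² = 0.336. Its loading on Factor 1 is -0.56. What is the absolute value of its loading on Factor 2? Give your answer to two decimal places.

0.15

Under orthogonal rotation h² = Σλ², so λ_Factor 2² = h² − (0.3136) = 0.336 − 0.3136 = 0.0224.
|λ| = √0.0224 = 0.1497.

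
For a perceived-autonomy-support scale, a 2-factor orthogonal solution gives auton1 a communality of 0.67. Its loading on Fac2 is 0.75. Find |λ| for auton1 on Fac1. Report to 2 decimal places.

0.33

Under orthogonal rotation h² = Σλ², so λ_Fac1² = h² − (0.5625) = 0.67 − 0.5625 = 0.1075.
|λ| = √0.1075 = 0.3279.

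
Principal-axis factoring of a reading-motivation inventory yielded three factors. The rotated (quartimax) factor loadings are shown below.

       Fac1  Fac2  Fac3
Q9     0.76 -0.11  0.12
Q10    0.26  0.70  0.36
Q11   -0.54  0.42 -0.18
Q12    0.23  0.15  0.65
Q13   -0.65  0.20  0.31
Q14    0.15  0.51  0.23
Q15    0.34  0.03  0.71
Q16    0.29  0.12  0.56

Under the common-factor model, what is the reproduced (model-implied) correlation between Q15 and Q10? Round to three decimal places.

r̂ = Σ λ_i·λ_j across factors = (0.34)(0.26) + (0.03)(0.70) + (0.71)(0.36)
  = +0.0884 +0.0210 +0.2556 = 0.3650

0.365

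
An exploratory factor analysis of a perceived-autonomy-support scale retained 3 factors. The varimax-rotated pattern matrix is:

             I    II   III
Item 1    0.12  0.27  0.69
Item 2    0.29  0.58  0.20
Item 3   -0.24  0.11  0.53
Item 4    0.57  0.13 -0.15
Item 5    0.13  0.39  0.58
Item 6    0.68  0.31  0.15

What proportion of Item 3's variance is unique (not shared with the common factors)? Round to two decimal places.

h² = (-0.24)² + 0.11² + 0.53² = 0.0576 + 0.0121 + 0.2809 = 0.3506
Uniqueness u² = 1 − h² = 1 − 0.3506 = 0.6494

0.65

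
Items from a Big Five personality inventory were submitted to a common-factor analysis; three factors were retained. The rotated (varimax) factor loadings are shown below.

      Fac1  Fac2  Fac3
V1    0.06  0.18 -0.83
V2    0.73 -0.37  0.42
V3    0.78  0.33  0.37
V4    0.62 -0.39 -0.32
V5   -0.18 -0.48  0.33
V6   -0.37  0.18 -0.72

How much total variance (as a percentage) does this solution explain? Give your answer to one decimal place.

Communalities: 0.7249, 0.8462, 0.8542, 0.6389, 0.3717, 0.6877; Σh² = 4.1236.
Total variance with 6 standardized items is 6, so the solution explains 4.1236/6 = 0.6873 = 68.73%.

68.7%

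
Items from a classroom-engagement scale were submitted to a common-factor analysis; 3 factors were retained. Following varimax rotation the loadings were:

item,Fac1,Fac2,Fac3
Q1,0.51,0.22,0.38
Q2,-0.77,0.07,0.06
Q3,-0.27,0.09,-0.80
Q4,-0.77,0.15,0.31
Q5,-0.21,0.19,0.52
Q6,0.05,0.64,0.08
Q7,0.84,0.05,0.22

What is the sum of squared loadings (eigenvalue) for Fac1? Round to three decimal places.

2.271

SS loadings for Fac1 = 0.51² + (-0.77)² + (-0.27)² + (-0.77)² + (-0.21)² + 0.05² + 0.84² = 0.2601 + 0.5929 + 0.0729 + 0.5929 + 0.0441 + 0.0025 + 0.7056 = 2.2710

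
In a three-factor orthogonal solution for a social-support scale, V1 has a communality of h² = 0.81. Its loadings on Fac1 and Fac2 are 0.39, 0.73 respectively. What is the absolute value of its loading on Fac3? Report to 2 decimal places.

Under orthogonal rotation h² = Σλ², so λ_Fac3² = h² − (0.6850) = 0.81 − 0.6850 = 0.1250.
|λ| = √0.1250 = 0.3536.

0.35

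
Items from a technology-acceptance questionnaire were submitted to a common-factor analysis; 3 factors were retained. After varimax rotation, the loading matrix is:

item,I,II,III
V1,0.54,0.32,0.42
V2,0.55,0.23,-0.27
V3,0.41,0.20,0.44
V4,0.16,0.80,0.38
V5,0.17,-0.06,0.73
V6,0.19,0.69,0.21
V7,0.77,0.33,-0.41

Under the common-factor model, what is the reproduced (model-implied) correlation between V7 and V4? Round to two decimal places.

r̂ = Σ λ_i·λ_j across factors = (0.77)(0.16) + (0.33)(0.80) + (-0.41)(0.38)
  = +0.1232 +0.2640 -0.1558 = 0.2314

0.23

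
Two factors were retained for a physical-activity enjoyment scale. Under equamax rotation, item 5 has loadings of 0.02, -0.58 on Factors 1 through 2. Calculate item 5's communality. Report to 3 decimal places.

0.337

h² = 0.02² + (-0.58)² = 0.0004 + 0.3364 = 0.3368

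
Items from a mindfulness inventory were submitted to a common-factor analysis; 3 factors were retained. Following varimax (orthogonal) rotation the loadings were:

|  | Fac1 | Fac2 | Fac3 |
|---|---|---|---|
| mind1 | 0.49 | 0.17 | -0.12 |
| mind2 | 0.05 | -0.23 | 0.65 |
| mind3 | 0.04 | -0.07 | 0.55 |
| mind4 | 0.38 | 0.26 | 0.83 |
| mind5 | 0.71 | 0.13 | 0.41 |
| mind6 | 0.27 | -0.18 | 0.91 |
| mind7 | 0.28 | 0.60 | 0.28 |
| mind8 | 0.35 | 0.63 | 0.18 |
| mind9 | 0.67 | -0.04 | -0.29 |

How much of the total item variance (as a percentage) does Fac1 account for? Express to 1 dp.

SS loadings for Fac1 = 0.49² + 0.05² + 0.04² + 0.38² + 0.71² + 0.27² + 0.28² + 0.35² + 0.67² = 1.6154
With 9 standardized items, total variance = 9. Proportion = 1.6154/9 = 0.1795 → 17.95%.

17.9%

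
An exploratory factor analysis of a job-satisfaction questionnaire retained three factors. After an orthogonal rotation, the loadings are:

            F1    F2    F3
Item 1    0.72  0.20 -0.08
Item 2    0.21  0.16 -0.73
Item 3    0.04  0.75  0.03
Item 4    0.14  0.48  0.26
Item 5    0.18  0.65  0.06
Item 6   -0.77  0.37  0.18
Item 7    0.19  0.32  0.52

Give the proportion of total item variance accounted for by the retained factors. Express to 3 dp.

Communalities: 0.5648, 0.6026, 0.5650, 0.3176, 0.4585, 0.7622, 0.4089; Σh² = 3.6796.
Total variance with 7 standardized items is 7, so the solution explains 3.6796/7 = 0.5257.

0.526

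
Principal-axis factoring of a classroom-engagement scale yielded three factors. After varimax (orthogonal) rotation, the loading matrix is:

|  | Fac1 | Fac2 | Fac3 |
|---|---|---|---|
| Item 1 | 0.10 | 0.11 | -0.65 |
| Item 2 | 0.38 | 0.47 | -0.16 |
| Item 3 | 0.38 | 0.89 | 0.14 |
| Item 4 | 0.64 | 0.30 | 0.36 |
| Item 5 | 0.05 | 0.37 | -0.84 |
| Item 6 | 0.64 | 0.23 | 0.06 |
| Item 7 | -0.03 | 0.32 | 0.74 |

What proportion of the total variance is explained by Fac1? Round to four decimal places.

0.1602

SS loadings for Fac1 = 0.10² + 0.38² + 0.38² + 0.64² + 0.05² + 0.64² + (-0.03)² = 1.1214
Proportion of variance = 1.1214 / 7 = 0.1602.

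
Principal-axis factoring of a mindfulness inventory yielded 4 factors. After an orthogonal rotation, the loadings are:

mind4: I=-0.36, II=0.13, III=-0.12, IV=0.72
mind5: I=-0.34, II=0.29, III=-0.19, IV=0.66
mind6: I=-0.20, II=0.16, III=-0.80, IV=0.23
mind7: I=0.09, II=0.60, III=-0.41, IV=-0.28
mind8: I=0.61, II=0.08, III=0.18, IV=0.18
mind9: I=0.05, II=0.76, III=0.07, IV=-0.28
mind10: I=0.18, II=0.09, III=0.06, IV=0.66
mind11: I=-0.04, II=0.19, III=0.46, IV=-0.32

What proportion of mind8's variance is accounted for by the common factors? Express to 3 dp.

0.443

h² = 0.61² + 0.08² + 0.18² + 0.18² = 0.3721 + 0.0064 + 0.0324 + 0.0324 = 0.4433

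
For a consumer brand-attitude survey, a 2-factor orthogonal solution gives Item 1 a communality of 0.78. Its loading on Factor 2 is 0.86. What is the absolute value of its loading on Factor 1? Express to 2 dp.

Under orthogonal rotation h² = Σλ², so λ_Factor 1² = h² − (0.7396) = 0.78 − 0.7396 = 0.0404.
|λ| = √0.0404 = 0.2010.

0.20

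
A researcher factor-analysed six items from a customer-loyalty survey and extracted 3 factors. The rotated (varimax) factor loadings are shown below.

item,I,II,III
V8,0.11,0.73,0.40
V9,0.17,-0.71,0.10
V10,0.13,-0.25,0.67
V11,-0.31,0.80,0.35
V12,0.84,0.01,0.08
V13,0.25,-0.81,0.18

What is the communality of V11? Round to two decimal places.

0.86

h² = (-0.31)² + 0.80² + 0.35² = 0.0961 + 0.6400 + 0.1225 = 0.8586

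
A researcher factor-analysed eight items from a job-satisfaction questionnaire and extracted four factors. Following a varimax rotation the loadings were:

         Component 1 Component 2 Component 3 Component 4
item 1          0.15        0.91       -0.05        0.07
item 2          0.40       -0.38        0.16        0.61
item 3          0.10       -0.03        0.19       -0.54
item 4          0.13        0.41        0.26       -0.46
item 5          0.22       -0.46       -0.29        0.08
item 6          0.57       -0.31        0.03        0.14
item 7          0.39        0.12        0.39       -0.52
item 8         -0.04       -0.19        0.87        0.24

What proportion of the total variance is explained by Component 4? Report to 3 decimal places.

0.154

SS loadings for Component 4 = 0.07² + 0.61² + (-0.54)² + (-0.46)² + 0.08² + 0.14² + (-0.52)² + 0.24² = 1.2342
Proportion of variance = 1.2342 / 8 = 0.1543.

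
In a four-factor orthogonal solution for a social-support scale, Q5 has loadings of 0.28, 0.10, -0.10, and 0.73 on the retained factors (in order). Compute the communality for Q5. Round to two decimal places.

0.63

h² = 0.28² + 0.10² + (-0.10)² + 0.73² = 0.0784 + 0.0100 + 0.0100 + 0.5329 = 0.6313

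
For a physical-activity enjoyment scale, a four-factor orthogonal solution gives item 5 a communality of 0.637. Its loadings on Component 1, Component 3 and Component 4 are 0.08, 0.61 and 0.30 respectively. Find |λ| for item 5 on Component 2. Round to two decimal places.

Under orthogonal rotation h² = Σλ², so λ_Component 2² = h² − (0.4685) = 0.637 − 0.4685 = 0.1685.
|λ| = √0.1685 = 0.4105.

0.41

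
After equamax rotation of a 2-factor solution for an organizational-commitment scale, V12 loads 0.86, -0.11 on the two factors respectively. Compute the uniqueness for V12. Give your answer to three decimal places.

0.248

h² = 0.86² + (-0.11)² = 0.7396 + 0.0121 = 0.7517
Uniqueness u² = 1 − h² = 1 − 0.7517 = 0.2483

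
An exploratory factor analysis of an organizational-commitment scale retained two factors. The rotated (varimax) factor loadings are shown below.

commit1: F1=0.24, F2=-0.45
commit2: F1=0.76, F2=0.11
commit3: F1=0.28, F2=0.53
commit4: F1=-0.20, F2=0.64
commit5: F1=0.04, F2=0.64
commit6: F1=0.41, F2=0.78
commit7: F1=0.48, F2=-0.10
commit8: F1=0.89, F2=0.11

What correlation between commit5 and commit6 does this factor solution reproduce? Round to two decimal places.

0.52

r̂ = Σ λ_i·λ_j across factors = (0.04)(0.41) + (0.64)(0.78)
  = +0.0164 +0.4992 = 0.5156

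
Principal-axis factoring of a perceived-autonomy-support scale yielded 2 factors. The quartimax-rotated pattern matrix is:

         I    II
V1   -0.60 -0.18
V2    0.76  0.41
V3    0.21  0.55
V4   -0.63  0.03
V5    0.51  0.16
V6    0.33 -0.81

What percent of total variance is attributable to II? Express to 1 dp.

19.8%

SS loadings for II = (-0.18)² + 0.41² + 0.55² + 0.03² + 0.16² + (-0.81)² = 1.1856
With 6 standardized items, total variance = 6. Proportion = 1.1856/6 = 0.1976 → 19.76%.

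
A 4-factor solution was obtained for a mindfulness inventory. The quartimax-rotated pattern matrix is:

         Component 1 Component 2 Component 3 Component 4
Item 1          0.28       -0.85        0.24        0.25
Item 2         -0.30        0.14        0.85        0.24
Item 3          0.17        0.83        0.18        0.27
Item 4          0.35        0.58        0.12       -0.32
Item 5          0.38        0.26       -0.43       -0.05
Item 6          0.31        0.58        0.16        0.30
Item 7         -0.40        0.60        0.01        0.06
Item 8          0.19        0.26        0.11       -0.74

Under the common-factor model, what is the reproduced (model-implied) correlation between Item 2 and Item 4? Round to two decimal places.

r̂ = Σ λ_i·λ_j across factors = (-0.30)(0.35) + (0.14)(0.58) + (0.85)(0.12) + (0.24)(-0.32)
  = -0.1050 +0.0812 +0.1020 -0.0768 = 0.0014

0.00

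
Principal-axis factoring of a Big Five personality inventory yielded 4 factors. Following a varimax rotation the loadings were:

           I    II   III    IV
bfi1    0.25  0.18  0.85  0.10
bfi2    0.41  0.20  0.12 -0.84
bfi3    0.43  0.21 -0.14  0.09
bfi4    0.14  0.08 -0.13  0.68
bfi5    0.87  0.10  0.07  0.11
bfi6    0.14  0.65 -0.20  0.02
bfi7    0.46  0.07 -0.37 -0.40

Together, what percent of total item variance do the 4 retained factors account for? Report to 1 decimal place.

61.4%

Communalities: 0.8274, 0.9281, 0.2567, 0.5053, 0.7839, 0.4825, 0.5134; Σh² = 4.2973.
Total variance with 7 standardized items is 7, so the solution explains 4.2973/7 = 0.6139 = 61.39%.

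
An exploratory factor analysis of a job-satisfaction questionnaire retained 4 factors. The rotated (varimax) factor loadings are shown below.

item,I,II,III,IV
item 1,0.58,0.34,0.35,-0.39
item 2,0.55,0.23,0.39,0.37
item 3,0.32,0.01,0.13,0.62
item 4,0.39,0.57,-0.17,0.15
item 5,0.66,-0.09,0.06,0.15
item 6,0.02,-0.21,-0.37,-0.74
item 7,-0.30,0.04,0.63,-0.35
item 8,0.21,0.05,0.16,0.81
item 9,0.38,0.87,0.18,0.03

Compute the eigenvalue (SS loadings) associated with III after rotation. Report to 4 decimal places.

0.9158

SS loadings for III = 0.35² + 0.39² + 0.13² + (-0.17)² + 0.06² + (-0.37)² + 0.63² + 0.16² + 0.18² = 0.1225 + 0.1521 + 0.0169 + 0.0289 + 0.0036 + 0.1369 + 0.3969 + 0.0256 + 0.0324 = 0.9158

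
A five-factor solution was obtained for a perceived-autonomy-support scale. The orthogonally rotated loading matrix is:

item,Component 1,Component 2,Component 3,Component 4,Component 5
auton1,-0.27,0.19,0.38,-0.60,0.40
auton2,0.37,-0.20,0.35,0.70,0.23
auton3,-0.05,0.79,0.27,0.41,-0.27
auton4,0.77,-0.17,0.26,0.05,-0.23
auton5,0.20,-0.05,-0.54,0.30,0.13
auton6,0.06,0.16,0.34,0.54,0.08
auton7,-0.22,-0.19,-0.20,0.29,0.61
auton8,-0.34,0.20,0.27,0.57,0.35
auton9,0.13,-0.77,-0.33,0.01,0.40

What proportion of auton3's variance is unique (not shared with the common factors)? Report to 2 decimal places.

h² = (-0.05)² + 0.79² + 0.27² + 0.41² + (-0.27)² = 0.0025 + 0.6241 + 0.0729 + 0.1681 + 0.0729 = 0.9405
Uniqueness u² = 1 − h² = 1 − 0.9405 = 0.0595

0.06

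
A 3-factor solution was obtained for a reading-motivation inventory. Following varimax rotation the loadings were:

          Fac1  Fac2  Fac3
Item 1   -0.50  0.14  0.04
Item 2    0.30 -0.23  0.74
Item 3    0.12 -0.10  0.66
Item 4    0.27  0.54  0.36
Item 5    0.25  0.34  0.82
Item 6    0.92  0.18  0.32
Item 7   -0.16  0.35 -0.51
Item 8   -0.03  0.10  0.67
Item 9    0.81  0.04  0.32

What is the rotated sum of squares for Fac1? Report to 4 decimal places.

SS loadings for Fac1 = (-0.50)² + 0.30² + 0.12² + 0.27² + 0.25² + 0.92² + (-0.16)² + (-0.03)² + 0.81² = 0.2500 + 0.0900 + 0.0144 + 0.0729 + 0.0625 + 0.8464 + 0.0256 + 0.0009 + 0.6561 = 2.0188

2.0188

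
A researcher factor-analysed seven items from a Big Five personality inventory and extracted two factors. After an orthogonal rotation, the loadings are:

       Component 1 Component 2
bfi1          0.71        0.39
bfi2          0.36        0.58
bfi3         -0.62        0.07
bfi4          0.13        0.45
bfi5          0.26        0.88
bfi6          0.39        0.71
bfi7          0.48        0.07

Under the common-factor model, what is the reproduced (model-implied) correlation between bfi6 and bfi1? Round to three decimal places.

0.554

r̂ = Σ λ_i·λ_j across factors = (0.39)(0.71) + (0.71)(0.39)
  = +0.2769 +0.2769 = 0.5538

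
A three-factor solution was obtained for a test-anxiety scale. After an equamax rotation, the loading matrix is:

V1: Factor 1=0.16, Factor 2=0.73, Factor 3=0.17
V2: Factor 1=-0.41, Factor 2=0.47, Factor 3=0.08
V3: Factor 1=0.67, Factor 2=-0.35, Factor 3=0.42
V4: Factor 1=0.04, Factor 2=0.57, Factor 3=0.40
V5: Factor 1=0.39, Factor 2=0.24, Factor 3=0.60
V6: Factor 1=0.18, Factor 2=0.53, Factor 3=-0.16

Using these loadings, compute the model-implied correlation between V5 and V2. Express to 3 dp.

0.001

r̂ = Σ λ_i·λ_j across factors = (0.39)(-0.41) + (0.24)(0.47) + (0.60)(0.08)
  = -0.1599 +0.1128 +0.0480 = 0.0009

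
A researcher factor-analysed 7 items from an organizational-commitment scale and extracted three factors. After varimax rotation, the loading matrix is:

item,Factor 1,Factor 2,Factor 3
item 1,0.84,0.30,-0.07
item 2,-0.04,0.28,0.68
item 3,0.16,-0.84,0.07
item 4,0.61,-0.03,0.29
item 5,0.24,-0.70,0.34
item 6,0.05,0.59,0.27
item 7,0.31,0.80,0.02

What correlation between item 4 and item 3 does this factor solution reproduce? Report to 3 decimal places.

r̂ = Σ λ_i·λ_j across factors = (0.61)(0.16) + (-0.03)(-0.84) + (0.29)(0.07)
  = +0.0976 +0.0252 +0.0203 = 0.1431

0.143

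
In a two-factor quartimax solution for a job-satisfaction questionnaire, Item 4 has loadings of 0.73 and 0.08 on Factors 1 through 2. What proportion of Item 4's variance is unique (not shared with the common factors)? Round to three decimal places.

0.461

h² = 0.73² + 0.08² = 0.5329 + 0.0064 = 0.5393
Uniqueness u² = 1 − h² = 1 − 0.5393 = 0.4607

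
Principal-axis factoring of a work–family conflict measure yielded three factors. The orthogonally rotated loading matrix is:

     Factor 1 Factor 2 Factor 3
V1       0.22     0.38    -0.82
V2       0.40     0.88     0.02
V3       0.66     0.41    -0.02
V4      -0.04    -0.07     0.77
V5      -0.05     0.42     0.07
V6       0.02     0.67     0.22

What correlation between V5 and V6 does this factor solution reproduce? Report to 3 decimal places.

r̂ = Σ λ_i·λ_j across factors = (-0.05)(0.02) + (0.42)(0.67) + (0.07)(0.22)
  = -0.0010 +0.2814 +0.0154 = 0.2958

0.296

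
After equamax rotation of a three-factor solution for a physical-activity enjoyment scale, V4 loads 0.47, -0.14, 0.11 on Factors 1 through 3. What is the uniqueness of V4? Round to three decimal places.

h² = 0.47² + (-0.14)² + 0.11² = 0.2209 + 0.0196 + 0.0121 = 0.2526
Uniqueness u² = 1 − h² = 1 − 0.2526 = 0.7474

0.747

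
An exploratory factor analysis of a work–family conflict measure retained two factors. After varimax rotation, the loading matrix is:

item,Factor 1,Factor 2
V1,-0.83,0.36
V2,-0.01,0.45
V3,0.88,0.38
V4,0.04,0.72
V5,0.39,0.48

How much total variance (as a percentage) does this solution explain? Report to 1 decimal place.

56.8%

Communalities: 0.8185, 0.2026, 0.9188, 0.5200, 0.3825; Σh² = 2.8424.
Total variance with 5 standardized items is 5, so the solution explains 2.8424/5 = 0.5685 = 56.85%.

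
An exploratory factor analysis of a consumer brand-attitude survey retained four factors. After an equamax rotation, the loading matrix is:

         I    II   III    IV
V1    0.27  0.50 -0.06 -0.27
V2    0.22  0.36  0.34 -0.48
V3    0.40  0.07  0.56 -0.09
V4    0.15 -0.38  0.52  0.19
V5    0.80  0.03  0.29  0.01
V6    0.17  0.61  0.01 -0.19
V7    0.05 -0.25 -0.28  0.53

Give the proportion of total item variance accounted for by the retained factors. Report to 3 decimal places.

SS loadings by factor: 0.9752, 0.9644, 0.8658, 0.6646; total = 3.4700.
Total variance with 7 standardized items is 7, so the solution explains 3.4700/7 = 0.4957.

0.496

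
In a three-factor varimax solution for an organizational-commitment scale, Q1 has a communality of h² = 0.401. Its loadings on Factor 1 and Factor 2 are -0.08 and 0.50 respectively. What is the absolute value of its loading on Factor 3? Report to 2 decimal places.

0.38

Under orthogonal rotation h² = Σλ², so λ_Factor 3² = h² − (0.2564) = 0.401 − 0.2564 = 0.1446.
|λ| = √0.1446 = 0.3803.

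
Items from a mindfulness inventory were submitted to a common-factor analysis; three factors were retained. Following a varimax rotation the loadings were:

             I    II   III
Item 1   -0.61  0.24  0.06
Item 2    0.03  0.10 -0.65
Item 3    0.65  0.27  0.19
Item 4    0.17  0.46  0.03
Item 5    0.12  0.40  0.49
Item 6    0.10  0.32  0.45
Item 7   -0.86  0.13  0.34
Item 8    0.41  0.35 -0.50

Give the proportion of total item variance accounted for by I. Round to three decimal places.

0.220

SS loadings for I = (-0.61)² + 0.03² + 0.65² + 0.17² + 0.12² + 0.10² + (-0.86)² + 0.41² = 1.7565
Proportion of variance = 1.7565 / 8 = 0.2196.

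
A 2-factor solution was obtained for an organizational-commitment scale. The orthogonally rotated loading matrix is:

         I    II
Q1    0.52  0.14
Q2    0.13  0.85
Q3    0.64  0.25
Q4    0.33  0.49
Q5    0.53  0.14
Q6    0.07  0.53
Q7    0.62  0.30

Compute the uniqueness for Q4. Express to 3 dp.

0.651

h² = 0.33² + 0.49² = 0.1089 + 0.2401 = 0.3490
Uniqueness u² = 1 − h² = 1 − 0.3490 = 0.6510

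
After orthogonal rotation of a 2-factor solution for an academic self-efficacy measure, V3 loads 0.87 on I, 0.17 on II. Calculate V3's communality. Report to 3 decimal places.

0.786

h² = 0.87² + 0.17² = 0.7569 + 0.0289 = 0.7858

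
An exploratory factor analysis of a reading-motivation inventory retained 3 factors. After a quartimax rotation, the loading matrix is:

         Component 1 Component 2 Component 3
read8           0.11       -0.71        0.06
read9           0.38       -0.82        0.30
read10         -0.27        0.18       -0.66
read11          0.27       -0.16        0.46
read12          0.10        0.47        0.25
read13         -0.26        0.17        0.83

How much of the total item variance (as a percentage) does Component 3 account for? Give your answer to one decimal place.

24.9%

SS loadings for Component 3 = 0.06² + 0.30² + (-0.66)² + 0.46² + 0.25² + 0.83² = 1.4922
With 6 standardized items, total variance = 6. Proportion = 1.4922/6 = 0.2487 → 24.87%.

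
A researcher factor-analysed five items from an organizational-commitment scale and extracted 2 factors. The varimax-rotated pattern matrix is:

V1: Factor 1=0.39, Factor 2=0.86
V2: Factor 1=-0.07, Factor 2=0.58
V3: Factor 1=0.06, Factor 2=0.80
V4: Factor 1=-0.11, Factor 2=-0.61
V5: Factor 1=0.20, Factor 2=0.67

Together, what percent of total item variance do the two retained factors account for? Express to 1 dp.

Communalities: 0.8917, 0.3413, 0.6436, 0.3842, 0.4889; Σh² = 2.7497.
Total variance with 5 standardized items is 5, so the solution explains 2.7497/5 = 0.5499 = 54.99%.

55.0%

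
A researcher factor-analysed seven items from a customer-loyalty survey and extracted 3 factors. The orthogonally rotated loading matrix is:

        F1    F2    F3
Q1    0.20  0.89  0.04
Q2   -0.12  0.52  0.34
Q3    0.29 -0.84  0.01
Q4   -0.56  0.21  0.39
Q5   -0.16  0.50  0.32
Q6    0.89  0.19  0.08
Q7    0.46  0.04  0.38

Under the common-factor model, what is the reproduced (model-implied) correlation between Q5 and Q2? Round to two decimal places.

r̂ = Σ λ_i·λ_j across factors = (-0.16)(-0.12) + (0.50)(0.52) + (0.32)(0.34)
  = +0.0192 +0.2600 +0.1088 = 0.3880

0.39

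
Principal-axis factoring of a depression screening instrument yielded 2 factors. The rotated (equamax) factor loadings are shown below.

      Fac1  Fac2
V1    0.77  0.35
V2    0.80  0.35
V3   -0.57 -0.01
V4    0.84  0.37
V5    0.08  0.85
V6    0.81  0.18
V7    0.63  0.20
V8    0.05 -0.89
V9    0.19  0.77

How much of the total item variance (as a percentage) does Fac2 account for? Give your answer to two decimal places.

SS loadings for Fac2 = 0.35² + 0.35² + (-0.01)² + 0.37² + 0.85² + 0.18² + 0.20² + (-0.89)² + 0.77² = 2.5619
With 9 standardized items, total variance = 9. Proportion = 2.5619/9 = 0.2847 → 28.47%.

28.47%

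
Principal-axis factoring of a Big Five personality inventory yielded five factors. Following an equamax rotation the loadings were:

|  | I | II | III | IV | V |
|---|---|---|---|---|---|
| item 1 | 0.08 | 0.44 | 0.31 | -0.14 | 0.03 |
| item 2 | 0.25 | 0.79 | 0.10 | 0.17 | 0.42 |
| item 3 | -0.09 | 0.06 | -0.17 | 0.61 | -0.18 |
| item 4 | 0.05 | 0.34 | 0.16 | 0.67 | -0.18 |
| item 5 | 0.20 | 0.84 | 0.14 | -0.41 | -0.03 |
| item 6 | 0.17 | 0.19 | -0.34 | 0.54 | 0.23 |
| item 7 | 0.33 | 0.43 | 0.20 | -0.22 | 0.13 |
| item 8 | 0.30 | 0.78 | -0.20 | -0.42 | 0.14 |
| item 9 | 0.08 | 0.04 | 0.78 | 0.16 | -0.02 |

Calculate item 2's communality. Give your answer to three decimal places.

0.902

h² = 0.25² + 0.79² + 0.10² + 0.17² + 0.42² = 0.0625 + 0.6241 + 0.0100 + 0.0289 + 0.1764 = 0.9019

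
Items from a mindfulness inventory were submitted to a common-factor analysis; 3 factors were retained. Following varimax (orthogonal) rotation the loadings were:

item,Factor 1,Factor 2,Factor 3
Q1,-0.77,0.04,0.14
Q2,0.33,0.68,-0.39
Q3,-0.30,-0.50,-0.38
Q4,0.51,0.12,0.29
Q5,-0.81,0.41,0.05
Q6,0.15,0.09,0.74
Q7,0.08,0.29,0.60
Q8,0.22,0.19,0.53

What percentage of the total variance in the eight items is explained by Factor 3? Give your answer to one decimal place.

SS loadings for Factor 3 = 0.14² + (-0.39)² + (-0.38)² + 0.29² + 0.05² + 0.74² + 0.60² + 0.53² = 1.5912
With 8 standardized items, total variance = 8. Proportion = 1.5912/8 = 0.1989 → 19.89%.

19.9%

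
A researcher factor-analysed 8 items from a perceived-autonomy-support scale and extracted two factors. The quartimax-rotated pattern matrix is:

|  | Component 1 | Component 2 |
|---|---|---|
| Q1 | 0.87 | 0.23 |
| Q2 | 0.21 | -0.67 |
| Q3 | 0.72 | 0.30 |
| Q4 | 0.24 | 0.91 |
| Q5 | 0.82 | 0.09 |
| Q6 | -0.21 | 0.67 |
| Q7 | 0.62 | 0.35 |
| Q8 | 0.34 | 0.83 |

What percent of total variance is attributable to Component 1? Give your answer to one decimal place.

32.4%

SS loadings for Component 1 = 0.87² + 0.21² + 0.72² + 0.24² + 0.82² + (-0.21)² + 0.62² + 0.34² = 2.5935
With 8 standardized items, total variance = 8. Proportion = 2.5935/8 = 0.3242 → 32.42%.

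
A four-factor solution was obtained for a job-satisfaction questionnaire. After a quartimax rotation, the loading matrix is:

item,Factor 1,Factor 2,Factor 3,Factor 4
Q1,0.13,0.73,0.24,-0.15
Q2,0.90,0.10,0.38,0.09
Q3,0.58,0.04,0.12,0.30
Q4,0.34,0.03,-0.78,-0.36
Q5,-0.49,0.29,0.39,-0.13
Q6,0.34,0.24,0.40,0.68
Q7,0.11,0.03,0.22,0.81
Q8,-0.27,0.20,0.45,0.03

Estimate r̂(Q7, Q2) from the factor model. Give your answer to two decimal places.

r̂ = Σ λ_i·λ_j across factors = (0.11)(0.90) + (0.03)(0.10) + (0.22)(0.38) + (0.81)(0.09)
  = +0.0990 +0.0030 +0.0836 +0.0729 = 0.2585

0.26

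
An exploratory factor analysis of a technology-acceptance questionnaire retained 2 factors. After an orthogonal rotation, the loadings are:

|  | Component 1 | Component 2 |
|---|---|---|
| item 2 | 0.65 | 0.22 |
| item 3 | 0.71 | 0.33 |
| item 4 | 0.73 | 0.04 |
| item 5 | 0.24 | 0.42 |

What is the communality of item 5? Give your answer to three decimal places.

0.234

h² = 0.24² + 0.42² = 0.0576 + 0.1764 = 0.2340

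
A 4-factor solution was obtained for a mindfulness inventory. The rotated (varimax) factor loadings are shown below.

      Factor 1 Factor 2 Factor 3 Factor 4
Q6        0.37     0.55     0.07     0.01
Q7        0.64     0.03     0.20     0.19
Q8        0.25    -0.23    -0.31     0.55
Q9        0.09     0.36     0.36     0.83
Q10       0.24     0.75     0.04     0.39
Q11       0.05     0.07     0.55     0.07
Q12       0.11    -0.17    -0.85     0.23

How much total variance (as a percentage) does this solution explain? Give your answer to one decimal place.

61.5%

Communalities: 0.4444, 0.4866, 0.5140, 0.9562, 0.7738, 0.3148, 0.8164; Σh² = 4.3062.
Total variance with 7 standardized items is 7, so the solution explains 4.3062/7 = 0.6152 = 61.52%.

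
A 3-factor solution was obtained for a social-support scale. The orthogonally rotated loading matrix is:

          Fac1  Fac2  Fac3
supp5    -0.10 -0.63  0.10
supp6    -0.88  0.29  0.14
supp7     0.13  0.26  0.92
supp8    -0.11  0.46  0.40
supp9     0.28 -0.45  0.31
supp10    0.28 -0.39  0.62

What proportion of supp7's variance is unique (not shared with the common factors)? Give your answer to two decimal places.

0.07

h² = 0.13² + 0.26² + 0.92² = 0.0169 + 0.0676 + 0.8464 = 0.9309
Uniqueness u² = 1 − h² = 1 − 0.9309 = 0.0691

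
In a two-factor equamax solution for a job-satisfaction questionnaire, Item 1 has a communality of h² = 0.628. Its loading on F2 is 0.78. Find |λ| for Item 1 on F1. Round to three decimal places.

Under orthogonal rotation h² = Σλ², so λ_F1² = h² − (0.6084) = 0.628 − 0.6084 = 0.0196.
|λ| = √0.0196 = 0.1400.

0.140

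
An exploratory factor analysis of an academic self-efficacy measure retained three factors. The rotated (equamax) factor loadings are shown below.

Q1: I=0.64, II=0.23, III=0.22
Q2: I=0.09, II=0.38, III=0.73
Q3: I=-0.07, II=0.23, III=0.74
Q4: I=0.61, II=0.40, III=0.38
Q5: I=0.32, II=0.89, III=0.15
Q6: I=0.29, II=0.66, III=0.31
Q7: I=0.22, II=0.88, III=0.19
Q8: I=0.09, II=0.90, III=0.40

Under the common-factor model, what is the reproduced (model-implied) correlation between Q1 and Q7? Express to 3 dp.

r̂ = Σ λ_i·λ_j across factors = (0.64)(0.22) + (0.23)(0.88) + (0.22)(0.19)
  = +0.1408 +0.2024 +0.0418 = 0.3850

0.385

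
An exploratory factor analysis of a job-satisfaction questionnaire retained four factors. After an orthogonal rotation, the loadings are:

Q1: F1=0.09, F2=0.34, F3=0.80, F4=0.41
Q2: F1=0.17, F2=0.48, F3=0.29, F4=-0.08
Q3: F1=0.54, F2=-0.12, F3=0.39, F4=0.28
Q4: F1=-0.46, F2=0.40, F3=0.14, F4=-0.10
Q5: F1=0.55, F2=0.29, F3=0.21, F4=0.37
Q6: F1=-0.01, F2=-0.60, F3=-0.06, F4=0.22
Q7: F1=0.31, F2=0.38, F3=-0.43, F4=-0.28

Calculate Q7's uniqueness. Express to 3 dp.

0.496

h² = 0.31² + 0.38² + (-0.43)² + (-0.28)² = 0.0961 + 0.1444 + 0.1849 + 0.0784 = 0.5038
Uniqueness u² = 1 − h² = 1 − 0.5038 = 0.4962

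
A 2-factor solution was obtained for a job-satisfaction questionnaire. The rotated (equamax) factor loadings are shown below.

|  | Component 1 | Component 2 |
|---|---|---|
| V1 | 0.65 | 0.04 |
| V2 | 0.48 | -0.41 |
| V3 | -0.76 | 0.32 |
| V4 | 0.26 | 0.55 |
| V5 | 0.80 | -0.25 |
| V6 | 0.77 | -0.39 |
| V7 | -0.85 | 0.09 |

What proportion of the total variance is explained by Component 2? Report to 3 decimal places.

SS loadings for Component 2 = 0.04² + (-0.41)² + 0.32² + 0.55² + (-0.25)² + (-0.39)² + 0.09² = 0.7973
Proportion of variance = 0.7973 / 7 = 0.1139.

0.114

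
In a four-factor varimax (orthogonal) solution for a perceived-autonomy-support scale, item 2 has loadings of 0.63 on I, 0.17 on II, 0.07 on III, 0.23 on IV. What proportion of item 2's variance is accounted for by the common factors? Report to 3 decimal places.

0.484

h² = 0.63² + 0.17² + 0.07² + 0.23² = 0.3969 + 0.0289 + 0.0049 + 0.0529 = 0.4836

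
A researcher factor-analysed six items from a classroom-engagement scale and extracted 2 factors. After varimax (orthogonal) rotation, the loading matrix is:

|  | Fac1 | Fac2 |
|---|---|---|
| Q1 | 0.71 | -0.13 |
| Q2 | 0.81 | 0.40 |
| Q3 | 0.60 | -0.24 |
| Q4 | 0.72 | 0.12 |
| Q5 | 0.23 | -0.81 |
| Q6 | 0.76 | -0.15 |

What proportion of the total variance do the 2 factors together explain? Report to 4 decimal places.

SS loadings by factor: 2.6691, 0.9275; total = 3.5966.
Total variance with 6 standardized items is 6, so the solution explains 3.5966/6 = 0.5994.

0.5994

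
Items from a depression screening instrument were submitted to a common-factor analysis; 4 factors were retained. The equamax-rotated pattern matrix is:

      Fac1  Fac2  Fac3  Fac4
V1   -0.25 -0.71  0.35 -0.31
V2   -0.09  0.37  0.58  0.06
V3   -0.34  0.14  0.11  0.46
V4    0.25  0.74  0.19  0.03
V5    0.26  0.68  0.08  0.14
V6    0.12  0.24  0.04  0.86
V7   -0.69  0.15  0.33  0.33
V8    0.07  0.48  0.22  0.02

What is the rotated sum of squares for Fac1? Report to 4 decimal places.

SS loadings for Fac1 = (-0.25)² + (-0.09)² + (-0.34)² + 0.25² + 0.26² + 0.12² + (-0.69)² + 0.07² = 0.0625 + 0.0081 + 0.1156 + 0.0625 + 0.0676 + 0.0144 + 0.4761 + 0.0049 = 0.8117

0.8117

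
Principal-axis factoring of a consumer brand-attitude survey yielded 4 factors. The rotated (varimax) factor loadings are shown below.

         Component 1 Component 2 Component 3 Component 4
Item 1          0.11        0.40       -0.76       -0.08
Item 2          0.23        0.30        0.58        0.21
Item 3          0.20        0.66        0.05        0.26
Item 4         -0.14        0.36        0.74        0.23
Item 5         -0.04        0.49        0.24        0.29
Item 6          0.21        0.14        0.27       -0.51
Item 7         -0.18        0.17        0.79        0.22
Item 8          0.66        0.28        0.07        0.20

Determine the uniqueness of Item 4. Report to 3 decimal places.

h² = (-0.14)² + 0.36² + 0.74² + 0.23² = 0.0196 + 0.1296 + 0.5476 + 0.0529 = 0.7497
Uniqueness u² = 1 − h² = 1 − 0.7497 = 0.2503

0.250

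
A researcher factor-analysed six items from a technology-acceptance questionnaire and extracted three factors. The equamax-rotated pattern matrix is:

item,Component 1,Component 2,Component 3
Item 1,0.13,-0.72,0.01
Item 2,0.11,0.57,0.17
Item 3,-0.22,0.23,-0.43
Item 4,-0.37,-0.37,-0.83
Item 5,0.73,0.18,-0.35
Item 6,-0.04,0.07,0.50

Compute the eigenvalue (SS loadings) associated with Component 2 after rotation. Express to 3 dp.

SS loadings for Component 2 = (-0.72)² + 0.57² + 0.23² + (-0.37)² + 0.18² + 0.07² = 0.5184 + 0.3249 + 0.0529 + 0.1369 + 0.0324 + 0.0049 = 1.0704

1.070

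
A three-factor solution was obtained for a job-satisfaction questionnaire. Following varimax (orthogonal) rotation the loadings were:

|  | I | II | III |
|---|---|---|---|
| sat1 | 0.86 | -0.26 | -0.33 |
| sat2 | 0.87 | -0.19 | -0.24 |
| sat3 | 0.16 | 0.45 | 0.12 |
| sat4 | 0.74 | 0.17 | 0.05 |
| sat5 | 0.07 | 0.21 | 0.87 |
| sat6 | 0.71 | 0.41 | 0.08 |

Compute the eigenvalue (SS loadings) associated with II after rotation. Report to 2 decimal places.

SS loadings for II = (-0.26)² + (-0.19)² + 0.45² + 0.17² + 0.21² + 0.41² = 0.0676 + 0.0361 + 0.2025 + 0.0289 + 0.0441 + 0.1681 = 0.5473

0.55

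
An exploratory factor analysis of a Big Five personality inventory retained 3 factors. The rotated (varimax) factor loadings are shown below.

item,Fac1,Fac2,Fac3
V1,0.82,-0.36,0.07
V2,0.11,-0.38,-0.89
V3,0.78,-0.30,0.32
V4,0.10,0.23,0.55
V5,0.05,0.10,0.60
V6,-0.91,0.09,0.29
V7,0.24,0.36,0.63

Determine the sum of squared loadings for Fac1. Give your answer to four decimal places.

2.1911

SS loadings for Fac1 = 0.82² + 0.11² + 0.78² + 0.10² + 0.05² + (-0.91)² + 0.24² = 0.6724 + 0.0121 + 0.6084 + 0.0100 + 0.0025 + 0.8281 + 0.0576 = 2.1911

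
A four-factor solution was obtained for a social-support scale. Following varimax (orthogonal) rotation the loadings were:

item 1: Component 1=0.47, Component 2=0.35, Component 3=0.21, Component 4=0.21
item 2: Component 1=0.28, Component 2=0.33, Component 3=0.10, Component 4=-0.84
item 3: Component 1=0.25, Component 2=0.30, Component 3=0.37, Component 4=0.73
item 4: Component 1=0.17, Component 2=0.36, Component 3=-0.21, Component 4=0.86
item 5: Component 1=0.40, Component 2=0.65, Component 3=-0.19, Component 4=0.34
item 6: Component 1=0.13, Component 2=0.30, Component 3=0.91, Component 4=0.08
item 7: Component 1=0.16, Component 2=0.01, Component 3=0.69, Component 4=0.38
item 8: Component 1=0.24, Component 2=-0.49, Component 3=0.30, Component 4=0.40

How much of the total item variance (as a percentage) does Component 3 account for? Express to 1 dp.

20.8%

SS loadings for Component 3 = 0.21² + 0.10² + 0.37² + (-0.21)² + (-0.19)² + 0.91² + 0.69² + 0.30² = 1.6654
With 8 standardized items, total variance = 8. Proportion = 1.6654/8 = 0.2082 → 20.82%.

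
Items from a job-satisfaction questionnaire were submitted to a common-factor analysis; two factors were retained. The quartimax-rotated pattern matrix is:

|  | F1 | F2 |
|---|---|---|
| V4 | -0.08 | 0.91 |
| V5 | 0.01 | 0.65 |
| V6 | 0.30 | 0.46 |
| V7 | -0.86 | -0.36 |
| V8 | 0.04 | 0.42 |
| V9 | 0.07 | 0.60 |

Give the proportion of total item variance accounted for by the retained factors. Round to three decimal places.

0.495

SS loadings by factor: 0.8426, 2.1282; total = 2.9708.
Total variance with 6 standardized items is 6, so the solution explains 2.9708/6 = 0.4951.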